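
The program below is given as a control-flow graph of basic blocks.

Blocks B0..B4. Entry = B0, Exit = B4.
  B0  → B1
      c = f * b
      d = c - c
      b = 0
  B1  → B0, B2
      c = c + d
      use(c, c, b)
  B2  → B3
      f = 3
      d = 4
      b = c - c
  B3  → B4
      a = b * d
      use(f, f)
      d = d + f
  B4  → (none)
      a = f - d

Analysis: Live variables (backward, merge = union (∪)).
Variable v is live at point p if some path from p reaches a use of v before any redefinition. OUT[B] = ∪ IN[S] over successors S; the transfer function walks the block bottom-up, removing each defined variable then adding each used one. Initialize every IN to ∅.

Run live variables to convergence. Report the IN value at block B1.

Per-block solution:
  B0:   IN={b, f}   OUT={b, c, d, f}
  B1:   IN={b, c, d, f}   OUT={b, c, f}
  B2:   IN={c}   OUT={b, d, f}
  B3:   IN={b, d, f}   OUT={d, f}
  B4:   IN={d, f}   OUT={}

Merge at B1: OUT[B1] = IN[B0] ⊔ IN[B2] = {b, c, f}
Applying B1's transfer function to that OUT value gives IN[B1] (row B1 above).

Answer: {b, c, d, f}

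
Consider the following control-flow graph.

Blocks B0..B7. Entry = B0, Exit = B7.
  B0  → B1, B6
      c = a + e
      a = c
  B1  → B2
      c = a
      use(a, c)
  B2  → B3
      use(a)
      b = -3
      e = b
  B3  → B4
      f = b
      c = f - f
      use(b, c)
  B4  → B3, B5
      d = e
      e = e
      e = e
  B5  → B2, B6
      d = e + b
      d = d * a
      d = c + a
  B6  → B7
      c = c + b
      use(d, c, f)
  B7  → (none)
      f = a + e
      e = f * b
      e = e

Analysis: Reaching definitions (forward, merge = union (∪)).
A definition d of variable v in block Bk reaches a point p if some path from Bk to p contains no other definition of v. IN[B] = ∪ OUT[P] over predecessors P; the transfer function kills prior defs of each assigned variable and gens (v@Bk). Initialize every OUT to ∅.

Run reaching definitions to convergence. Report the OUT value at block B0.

Per-block solution:
  B0:  IN={}  OUT={a@B0, c@B0}
  B1:  IN={a@B0, c@B0}  OUT={a@B0, c@B1}
  B2:  IN={a@B0, b@B2, c@B1, c@B3, d@B5, e@B4, f@B3}  OUT={a@B0, b@B2, c@B1, c@B3, d@B5, e@B2, f@B3}
  B3:  IN={a@B0, b@B2, c@B1, c@B3, d@B4, d@B5, e@B2, e@B4, f@B3}  OUT={a@B0, b@B2, c@B3, d@B4, d@B5, e@B2, e@B4, f@B3}
  B4:  IN={a@B0, b@B2, c@B3, d@B4, d@B5, e@B2, e@B4, f@B3}  OUT={a@B0, b@B2, c@B3, d@B4, e@B4, f@B3}
  B5:  IN={a@B0, b@B2, c@B3, d@B4, e@B4, f@B3}  OUT={a@B0, b@B2, c@B3, d@B5, e@B4, f@B3}
  B6:  IN={a@B0, b@B2, c@B0, c@B3, d@B5, e@B4, f@B3}  OUT={a@B0, b@B2, c@B6, d@B5, e@B4, f@B3}
  B7:  IN={a@B0, b@B2, c@B6, d@B5, e@B4, f@B3}  OUT={a@B0, b@B2, c@B6, d@B5, e@B7, f@B7}

B0 is the boundary node: IN[B0] = {}
Applying B0's transfer function to that IN value gives OUT[B0] (row B0 above).

Answer: {a@B0, c@B0}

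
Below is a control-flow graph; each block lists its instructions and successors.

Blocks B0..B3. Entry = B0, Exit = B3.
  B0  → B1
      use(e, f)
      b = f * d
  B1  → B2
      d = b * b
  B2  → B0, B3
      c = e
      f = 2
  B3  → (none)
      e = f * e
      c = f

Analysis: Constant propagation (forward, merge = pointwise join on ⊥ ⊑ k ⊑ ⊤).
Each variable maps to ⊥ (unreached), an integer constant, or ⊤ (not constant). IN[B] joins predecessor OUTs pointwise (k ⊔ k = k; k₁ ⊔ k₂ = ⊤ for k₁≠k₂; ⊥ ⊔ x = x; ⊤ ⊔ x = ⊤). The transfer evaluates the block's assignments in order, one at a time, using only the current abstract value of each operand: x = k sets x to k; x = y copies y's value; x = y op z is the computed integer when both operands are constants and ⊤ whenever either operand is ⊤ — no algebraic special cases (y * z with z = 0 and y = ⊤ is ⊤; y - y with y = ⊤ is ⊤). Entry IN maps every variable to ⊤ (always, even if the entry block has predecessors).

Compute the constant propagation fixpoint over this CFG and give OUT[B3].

Per-block solution:
  B0:   IN=(all ⊤)   OUT=(all ⊤)
  B1:   IN=(all ⊤)   OUT=(all ⊤)
  B2:   IN=(all ⊤)   OUT={f:2; rest ⊤}
  B3:   IN={f:2; rest ⊤}   OUT={c:2, f:2; rest ⊤}

Merge at B3: IN[B3] = OUT[B2] = {a: ⊤, b: ⊤, c: ⊤, d: ⊤, e: ⊤, f: 2}
Applying B3's transfer function to that IN value gives OUT[B3] (row B3 above).

Answer: {a: ⊤, b: ⊤, c: 2, d: ⊤, e: ⊤, f: 2}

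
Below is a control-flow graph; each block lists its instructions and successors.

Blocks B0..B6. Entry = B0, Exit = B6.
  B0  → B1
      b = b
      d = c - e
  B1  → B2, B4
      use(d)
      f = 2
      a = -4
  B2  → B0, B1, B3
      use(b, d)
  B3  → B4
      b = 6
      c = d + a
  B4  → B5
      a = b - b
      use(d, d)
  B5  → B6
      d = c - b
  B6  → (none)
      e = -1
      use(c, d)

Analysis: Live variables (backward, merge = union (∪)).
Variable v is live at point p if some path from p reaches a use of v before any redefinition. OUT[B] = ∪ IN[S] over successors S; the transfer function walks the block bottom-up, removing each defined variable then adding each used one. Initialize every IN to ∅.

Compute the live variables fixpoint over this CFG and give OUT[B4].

Answer: {b, c}

Derivation:
Converged values:
  B0:   IN={b, c, e}   OUT={b, c, d, e}
  B1:   IN={b, c, d, e}   OUT={a, b, c, d, e}
  B2:   IN={a, b, c, d, e}   OUT={a, b, c, d, e}
  B3:   IN={a, d}   OUT={b, c, d}
  B4:   IN={b, c, d}   OUT={b, c}
  B5:   IN={b, c}   OUT={c, d}
  B6:   IN={c, d}   OUT={}

Merge at B4: OUT[B4] = IN[B5] = {b, c}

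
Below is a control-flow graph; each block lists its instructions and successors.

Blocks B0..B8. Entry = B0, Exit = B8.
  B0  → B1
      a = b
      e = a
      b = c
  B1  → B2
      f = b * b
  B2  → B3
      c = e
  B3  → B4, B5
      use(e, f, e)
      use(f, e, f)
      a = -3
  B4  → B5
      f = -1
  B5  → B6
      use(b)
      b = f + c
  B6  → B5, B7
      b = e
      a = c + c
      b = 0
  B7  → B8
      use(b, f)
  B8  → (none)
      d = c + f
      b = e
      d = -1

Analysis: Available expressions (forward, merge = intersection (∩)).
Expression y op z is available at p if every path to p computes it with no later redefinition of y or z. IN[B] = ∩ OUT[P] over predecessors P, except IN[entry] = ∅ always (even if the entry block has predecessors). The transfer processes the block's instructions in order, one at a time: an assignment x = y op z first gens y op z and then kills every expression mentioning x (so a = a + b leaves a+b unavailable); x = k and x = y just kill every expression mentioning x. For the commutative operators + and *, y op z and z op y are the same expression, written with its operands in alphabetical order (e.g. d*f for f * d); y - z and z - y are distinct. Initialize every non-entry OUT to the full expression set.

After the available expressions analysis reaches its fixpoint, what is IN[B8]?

Answer: {c+c, c+f}

Working:
Fixpoint table:
  B0: | IN={} | OUT={}
  B1: | IN={} | OUT={b*b}
  B2: | IN={b*b} | OUT={b*b}
  B3: | IN={b*b} | OUT={b*b}
  B4: | IN={b*b} | OUT={b*b}
  B5: | IN={} | OUT={c+f}
  B6: | IN={c+f} | OUT={c+c, c+f}
  B7: | IN={c+c, c+f} | OUT={c+c, c+f}
  B8: | IN={c+c, c+f} | OUT={c+c, c+f}

Merge at B8: IN[B8] = OUT[B7] = {c+c, c+f}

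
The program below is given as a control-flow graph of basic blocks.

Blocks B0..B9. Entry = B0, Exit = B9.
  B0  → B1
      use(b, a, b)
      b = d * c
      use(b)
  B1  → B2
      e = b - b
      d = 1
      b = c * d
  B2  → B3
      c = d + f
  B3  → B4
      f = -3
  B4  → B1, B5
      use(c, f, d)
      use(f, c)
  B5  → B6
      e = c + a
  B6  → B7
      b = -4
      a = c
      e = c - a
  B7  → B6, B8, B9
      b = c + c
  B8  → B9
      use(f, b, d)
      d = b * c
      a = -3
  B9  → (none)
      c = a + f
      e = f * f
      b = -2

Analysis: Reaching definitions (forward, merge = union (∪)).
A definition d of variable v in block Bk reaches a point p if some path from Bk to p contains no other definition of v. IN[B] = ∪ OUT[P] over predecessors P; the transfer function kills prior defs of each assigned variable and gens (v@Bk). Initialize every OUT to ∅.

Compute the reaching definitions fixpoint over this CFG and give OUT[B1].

Converged values:
  B0:   IN={}   OUT={b@B0}
  B1:   IN={b@B0, b@B1, c@B2, d@B1, e@B1, f@B3}   OUT={b@B1, c@B2, d@B1, e@B1, f@B3}
  B2:   IN={b@B1, c@B2, d@B1, e@B1, f@B3}   OUT={b@B1, c@B2, d@B1, e@B1, f@B3}
  B3:   IN={b@B1, c@B2, d@B1, e@B1, f@B3}   OUT={b@B1, c@B2, d@B1, e@B1, f@B3}
  B4:   IN={b@B1, c@B2, d@B1, e@B1, f@B3}   OUT={b@B1, c@B2, d@B1, e@B1, f@B3}
  B5:   IN={b@B1, c@B2, d@B1, e@B1, f@B3}   OUT={b@B1, c@B2, d@B1, e@B5, f@B3}
  B6:   IN={a@B6, b@B1, b@B7, c@B2, d@B1, e@B5, e@B6, f@B3}   OUT={a@B6, b@B6, c@B2, d@B1, e@B6, f@B3}
  B7:   IN={a@B6, b@B6, c@B2, d@B1, e@B6, f@B3}   OUT={a@B6, b@B7, c@B2, d@B1, e@B6, f@B3}
  B8:   IN={a@B6, b@B7, c@B2, d@B1, e@B6, f@B3}   OUT={a@B8, b@B7, c@B2, d@B8, e@B6, f@B3}
  B9:   IN={a@B6, a@B8, b@B7, c@B2, d@B1, d@B8, e@B6, f@B3}   OUT={a@B6, a@B8, b@B9, c@B9, d@B1, d@B8, e@B9, f@B3}

Merge at B1: IN[B1] = OUT[B0] ⊔ OUT[B4] = {b@B0, b@B1, c@B2, d@B1, e@B1, f@B3}
Applying B1's transfer function to that IN value gives OUT[B1] (row B1 above).

Answer: {b@B1, c@B2, d@B1, e@B1, f@B3}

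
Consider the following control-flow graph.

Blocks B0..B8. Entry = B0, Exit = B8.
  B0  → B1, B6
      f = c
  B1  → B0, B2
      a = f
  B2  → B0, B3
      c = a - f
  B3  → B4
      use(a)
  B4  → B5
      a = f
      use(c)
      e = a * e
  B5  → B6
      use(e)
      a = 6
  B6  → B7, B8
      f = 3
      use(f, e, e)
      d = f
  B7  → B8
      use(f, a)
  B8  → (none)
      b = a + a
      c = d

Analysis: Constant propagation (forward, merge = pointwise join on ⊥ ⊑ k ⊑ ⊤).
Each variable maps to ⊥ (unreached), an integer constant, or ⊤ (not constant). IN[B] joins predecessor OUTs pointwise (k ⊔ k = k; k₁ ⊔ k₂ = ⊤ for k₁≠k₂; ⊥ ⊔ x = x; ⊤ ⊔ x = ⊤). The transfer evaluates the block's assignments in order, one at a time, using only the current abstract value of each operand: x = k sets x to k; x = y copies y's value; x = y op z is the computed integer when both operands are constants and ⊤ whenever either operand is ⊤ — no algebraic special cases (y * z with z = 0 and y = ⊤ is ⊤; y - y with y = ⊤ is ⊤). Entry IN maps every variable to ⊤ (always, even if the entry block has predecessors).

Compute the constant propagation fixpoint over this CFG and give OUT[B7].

Answer: {a: ⊤, b: ⊤, c: ⊤, d: 3, e: ⊤, f: 3}

Trace:
Fixpoint table:
  B0: | IN=(all ⊤) | OUT=(all ⊤)
  B1: | IN=(all ⊤) | OUT=(all ⊤)
  B2: | IN=(all ⊤) | OUT=(all ⊤)
  B3: | IN=(all ⊤) | OUT=(all ⊤)
  B4: | IN=(all ⊤) | OUT=(all ⊤)
  B5: | IN=(all ⊤) | OUT={a:6; rest ⊤}
  B6: | IN=(all ⊤) | OUT={d:3, f:3; rest ⊤}
  B7: | IN={d:3, f:3; rest ⊤} | OUT={d:3, f:3; rest ⊤}
  B8: | IN={d:3, f:3; rest ⊤} | OUT={c:3, d:3, f:3; rest ⊤}

Merge at B7: IN[B7] = OUT[B6] = {a: ⊤, b: ⊤, c: ⊤, d: 3, e: ⊤, f: 3}
Applying B7's transfer function to that IN value gives OUT[B7] (row B7 above).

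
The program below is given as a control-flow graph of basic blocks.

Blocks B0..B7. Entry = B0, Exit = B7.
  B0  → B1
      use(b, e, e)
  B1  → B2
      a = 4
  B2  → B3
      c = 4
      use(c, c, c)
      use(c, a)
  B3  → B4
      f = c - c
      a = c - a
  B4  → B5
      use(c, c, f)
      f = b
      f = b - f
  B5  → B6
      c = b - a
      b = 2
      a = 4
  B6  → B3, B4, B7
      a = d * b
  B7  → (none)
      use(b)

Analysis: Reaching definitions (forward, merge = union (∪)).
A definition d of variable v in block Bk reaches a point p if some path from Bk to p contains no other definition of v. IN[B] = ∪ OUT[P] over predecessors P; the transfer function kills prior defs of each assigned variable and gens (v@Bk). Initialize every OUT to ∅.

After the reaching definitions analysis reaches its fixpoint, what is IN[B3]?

Answer: {a@B1, a@B6, b@B5, c@B2, c@B5, f@B4}

Trace:
Fixpoint table:
  B0: | IN={} | OUT={}
  B1: | IN={} | OUT={a@B1}
  B2: | IN={a@B1} | OUT={a@B1, c@B2}
  B3: | IN={a@B1, a@B6, b@B5, c@B2, c@B5, f@B4} | OUT={a@B3, b@B5, c@B2, c@B5, f@B3}
  B4: | IN={a@B3, a@B6, b@B5, c@B2, c@B5, f@B3, f@B4} | OUT={a@B3, a@B6, b@B5, c@B2, c@B5, f@B4}
  B5: | IN={a@B3, a@B6, b@B5, c@B2, c@B5, f@B4} | OUT={a@B5, b@B5, c@B5, f@B4}
  B6: | IN={a@B5, b@B5, c@B5, f@B4} | OUT={a@B6, b@B5, c@B5, f@B4}
  B7: | IN={a@B6, b@B5, c@B5, f@B4} | OUT={a@B6, b@B5, c@B5, f@B4}

Merge at B3: IN[B3] = OUT[B2] ⊔ OUT[B6] = {a@B1, a@B6, b@B5, c@B2, c@B5, f@B4}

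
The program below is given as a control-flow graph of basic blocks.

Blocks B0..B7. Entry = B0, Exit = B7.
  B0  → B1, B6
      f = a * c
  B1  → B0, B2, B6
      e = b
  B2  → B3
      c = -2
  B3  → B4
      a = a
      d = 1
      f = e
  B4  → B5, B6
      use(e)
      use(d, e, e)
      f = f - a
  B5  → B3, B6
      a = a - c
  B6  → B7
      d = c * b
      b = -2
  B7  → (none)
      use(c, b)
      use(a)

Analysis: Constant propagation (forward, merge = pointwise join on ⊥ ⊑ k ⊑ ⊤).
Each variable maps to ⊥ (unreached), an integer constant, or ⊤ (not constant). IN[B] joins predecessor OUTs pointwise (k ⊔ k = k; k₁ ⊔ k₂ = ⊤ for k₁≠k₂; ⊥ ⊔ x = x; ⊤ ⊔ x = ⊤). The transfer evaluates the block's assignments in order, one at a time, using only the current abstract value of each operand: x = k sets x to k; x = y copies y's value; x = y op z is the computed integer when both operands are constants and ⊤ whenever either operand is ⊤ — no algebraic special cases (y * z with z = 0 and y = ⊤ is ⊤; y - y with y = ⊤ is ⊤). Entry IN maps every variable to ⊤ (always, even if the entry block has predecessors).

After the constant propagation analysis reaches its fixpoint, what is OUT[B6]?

Converged values:
  B0:  IN=(all ⊤)  OUT=(all ⊤)
  B1:  IN=(all ⊤)  OUT=(all ⊤)
  B2:  IN=(all ⊤)  OUT={c:-2; rest ⊤}
  B3:  IN={c:-2; rest ⊤}  OUT={c:-2, d:1; rest ⊤}
  B4:  IN={c:-2, d:1; rest ⊤}  OUT={c:-2, d:1; rest ⊤}
  B5:  IN={c:-2, d:1; rest ⊤}  OUT={c:-2, d:1; rest ⊤}
  B6:  IN=(all ⊤)  OUT={b:-2; rest ⊤}
  B7:  IN={b:-2; rest ⊤}  OUT={b:-2; rest ⊤}

Merge at B6: IN[B6] = OUT[B0] ⊔ OUT[B1] ⊔ OUT[B4] ⊔ OUT[B5] = {a: ⊤, b: ⊤, c: ⊤, d: ⊤, e: ⊤, f: ⊤}
Applying B6's transfer function to that IN value gives OUT[B6] (row B6 above).

Answer: {a: ⊤, b: -2, c: ⊤, d: ⊤, e: ⊤, f: ⊤}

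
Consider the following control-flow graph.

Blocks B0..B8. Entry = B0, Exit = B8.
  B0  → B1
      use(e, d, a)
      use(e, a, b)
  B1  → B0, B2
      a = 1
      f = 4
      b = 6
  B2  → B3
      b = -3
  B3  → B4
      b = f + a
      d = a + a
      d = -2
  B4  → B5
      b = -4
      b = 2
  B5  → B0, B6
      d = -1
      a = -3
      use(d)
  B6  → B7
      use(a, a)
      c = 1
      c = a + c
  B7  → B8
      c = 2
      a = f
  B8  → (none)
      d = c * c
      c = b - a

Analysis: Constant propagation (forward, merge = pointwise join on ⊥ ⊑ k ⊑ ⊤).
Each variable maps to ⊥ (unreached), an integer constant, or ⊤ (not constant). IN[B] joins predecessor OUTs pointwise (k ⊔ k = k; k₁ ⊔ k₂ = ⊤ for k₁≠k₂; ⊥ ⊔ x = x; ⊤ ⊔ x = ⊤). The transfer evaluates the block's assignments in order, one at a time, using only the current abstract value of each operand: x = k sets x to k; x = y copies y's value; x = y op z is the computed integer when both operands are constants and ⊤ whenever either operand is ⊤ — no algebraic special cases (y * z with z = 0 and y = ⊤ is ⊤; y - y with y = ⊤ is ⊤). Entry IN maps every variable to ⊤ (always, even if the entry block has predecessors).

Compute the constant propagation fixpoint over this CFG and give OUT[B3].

Converged values:
  B0:   IN=(all ⊤)   OUT=(all ⊤)
  B1:   IN=(all ⊤)   OUT={a:1, b:6, f:4; rest ⊤}
  B2:   IN={a:1, b:6, f:4; rest ⊤}   OUT={a:1, b:-3, f:4; rest ⊤}
  B3:   IN={a:1, b:-3, f:4; rest ⊤}   OUT={a:1, b:5, d:-2, f:4; rest ⊤}
  B4:   IN={a:1, b:5, d:-2, f:4; rest ⊤}   OUT={a:1, b:2, d:-2, f:4; rest ⊤}
  B5:   IN={a:1, b:2, d:-2, f:4; rest ⊤}   OUT={a:-3, b:2, d:-1, f:4; rest ⊤}
  B6:   IN={a:-3, b:2, d:-1, f:4; rest ⊤}   OUT={a:-3, b:2, c:-2, d:-1, f:4; rest ⊤}
  B7:   IN={a:-3, b:2, c:-2, d:-1, f:4; rest ⊤}   OUT={a:4, b:2, c:2, d:-1, f:4; rest ⊤}
  B8:   IN={a:4, b:2, c:2, d:-1, f:4; rest ⊤}   OUT={a:4, b:2, c:-2, d:4, f:4; rest ⊤}

Merge at B3: IN[B3] = OUT[B2] = {a: 1, b: -3, c: ⊤, d: ⊤, e: ⊤, f: 4}
Applying B3's transfer function to that IN value gives OUT[B3] (row B3 above).

Answer: {a: 1, b: 5, c: ⊤, d: -2, e: ⊤, f: 4}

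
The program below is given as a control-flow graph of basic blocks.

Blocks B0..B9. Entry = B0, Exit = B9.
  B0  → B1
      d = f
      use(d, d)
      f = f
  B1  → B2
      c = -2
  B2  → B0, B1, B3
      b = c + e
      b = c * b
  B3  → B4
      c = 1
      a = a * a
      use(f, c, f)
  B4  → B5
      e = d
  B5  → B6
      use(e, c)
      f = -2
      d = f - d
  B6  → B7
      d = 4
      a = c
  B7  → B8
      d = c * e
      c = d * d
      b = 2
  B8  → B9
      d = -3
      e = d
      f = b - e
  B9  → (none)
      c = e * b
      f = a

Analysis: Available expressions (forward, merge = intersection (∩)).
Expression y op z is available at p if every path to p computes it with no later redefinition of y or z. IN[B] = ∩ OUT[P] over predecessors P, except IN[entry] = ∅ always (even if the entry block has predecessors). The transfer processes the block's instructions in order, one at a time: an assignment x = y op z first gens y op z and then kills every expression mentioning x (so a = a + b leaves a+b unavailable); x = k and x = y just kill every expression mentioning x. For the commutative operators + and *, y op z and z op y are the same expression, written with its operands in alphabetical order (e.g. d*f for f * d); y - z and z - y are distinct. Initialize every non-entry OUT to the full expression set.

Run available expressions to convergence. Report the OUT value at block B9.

Answer: {b*e, b-e}

Trace:
Per-block solution:
  B0:  IN={}  OUT={}
  B1:  IN={}  OUT={}
  B2:  IN={}  OUT={c+e}
  B3:  IN={c+e}  OUT={}
  B4:  IN={}  OUT={}
  B5:  IN={}  OUT={}
  B6:  IN={}  OUT={}
  B7:  IN={}  OUT={d*d}
  B8:  IN={d*d}  OUT={b-e}
  B9:  IN={b-e}  OUT={b*e, b-e}

Merge at B9: IN[B9] = OUT[B8] = {b-e}
Applying B9's transfer function to that IN value gives OUT[B9] (row B9 above).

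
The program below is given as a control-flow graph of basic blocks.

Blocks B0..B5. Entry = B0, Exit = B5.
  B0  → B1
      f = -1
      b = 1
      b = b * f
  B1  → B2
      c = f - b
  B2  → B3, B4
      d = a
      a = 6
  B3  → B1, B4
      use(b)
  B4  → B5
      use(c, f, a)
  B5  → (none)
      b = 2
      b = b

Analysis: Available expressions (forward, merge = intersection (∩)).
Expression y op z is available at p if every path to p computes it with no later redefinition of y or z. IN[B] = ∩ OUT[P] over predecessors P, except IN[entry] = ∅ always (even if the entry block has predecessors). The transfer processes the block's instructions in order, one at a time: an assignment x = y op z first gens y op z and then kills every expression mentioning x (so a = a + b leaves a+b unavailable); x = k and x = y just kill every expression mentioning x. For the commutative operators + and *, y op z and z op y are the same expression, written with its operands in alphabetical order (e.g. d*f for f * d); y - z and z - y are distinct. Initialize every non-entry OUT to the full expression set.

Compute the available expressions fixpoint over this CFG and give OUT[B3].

Converged values:
  B0:   IN={}   OUT={}
  B1:   IN={}   OUT={f-b}
  B2:   IN={f-b}   OUT={f-b}
  B3:   IN={f-b}   OUT={f-b}
  B4:   IN={f-b}   OUT={f-b}
  B5:   IN={f-b}   OUT={}

Merge at B3: IN[B3] = OUT[B2] = {f-b}
Applying B3's transfer function to that IN value gives OUT[B3] (row B3 above).

Answer: {f-b}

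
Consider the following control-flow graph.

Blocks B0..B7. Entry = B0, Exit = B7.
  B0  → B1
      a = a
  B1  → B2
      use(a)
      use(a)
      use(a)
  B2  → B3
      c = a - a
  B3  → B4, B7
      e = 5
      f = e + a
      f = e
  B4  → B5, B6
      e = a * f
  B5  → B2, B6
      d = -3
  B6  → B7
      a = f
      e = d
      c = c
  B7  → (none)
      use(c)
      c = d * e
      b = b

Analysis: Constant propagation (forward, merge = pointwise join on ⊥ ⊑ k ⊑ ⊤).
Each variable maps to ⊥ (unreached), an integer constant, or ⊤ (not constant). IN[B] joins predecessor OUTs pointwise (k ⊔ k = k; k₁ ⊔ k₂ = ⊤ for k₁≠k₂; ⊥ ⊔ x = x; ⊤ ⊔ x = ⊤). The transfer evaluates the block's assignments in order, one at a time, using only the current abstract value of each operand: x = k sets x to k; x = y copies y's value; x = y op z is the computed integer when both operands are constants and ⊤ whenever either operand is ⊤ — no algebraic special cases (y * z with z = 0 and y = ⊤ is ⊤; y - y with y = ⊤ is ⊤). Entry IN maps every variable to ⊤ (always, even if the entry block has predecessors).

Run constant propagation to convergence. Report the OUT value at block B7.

Answer: {a: ⊤, b: ⊤, c: ⊤, d: ⊤, e: ⊤, f: 5}

Trace:
Per-block solution:
  B0:  IN=(all ⊤)  OUT=(all ⊤)
  B1:  IN=(all ⊤)  OUT=(all ⊤)
  B2:  IN=(all ⊤)  OUT=(all ⊤)
  B3:  IN=(all ⊤)  OUT={e:5, f:5; rest ⊤}
  B4:  IN={e:5, f:5; rest ⊤}  OUT={f:5; rest ⊤}
  B5:  IN={f:5; rest ⊤}  OUT={d:-3, f:5; rest ⊤}
  B6:  IN={f:5; rest ⊤}  OUT={a:5, f:5; rest ⊤}
  B7:  IN={f:5; rest ⊤}  OUT={f:5; rest ⊤}

Merge at B7: IN[B7] = OUT[B3] ⊔ OUT[B6] = {a: ⊤, b: ⊤, c: ⊤, d: ⊤, e: ⊤, f: 5}
Applying B7's transfer function to that IN value gives OUT[B7] (row B7 above).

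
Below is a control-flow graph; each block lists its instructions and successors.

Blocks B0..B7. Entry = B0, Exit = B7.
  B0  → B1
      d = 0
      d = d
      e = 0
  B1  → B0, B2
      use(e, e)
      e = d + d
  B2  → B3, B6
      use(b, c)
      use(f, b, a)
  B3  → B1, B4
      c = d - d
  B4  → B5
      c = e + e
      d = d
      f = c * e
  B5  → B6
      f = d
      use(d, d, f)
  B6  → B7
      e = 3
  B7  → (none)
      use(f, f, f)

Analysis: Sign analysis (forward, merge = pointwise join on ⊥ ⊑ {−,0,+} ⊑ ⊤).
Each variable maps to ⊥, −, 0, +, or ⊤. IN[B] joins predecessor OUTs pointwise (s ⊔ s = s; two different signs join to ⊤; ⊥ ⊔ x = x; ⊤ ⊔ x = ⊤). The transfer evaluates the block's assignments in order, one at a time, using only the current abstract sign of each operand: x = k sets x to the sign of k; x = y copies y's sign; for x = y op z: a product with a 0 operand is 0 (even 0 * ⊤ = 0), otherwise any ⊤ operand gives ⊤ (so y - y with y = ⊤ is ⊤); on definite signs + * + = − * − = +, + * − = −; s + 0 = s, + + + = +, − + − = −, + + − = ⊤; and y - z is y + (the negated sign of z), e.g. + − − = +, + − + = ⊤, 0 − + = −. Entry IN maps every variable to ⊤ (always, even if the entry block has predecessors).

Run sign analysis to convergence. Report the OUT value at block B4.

Converged values:
  B0:   IN=(all ⊤)   OUT={d:0, e:0; rest ⊤}
  B1:   IN={d:0, e:0; rest ⊤}   OUT={d:0, e:0; rest ⊤}
  B2:   IN={d:0, e:0; rest ⊤}   OUT={d:0, e:0; rest ⊤}
  B3:   IN={d:0, e:0; rest ⊤}   OUT={c:0, d:0, e:0; rest ⊤}
  B4:   IN={c:0, d:0, e:0; rest ⊤}   OUT={c:0, d:0, e:0, f:0; rest ⊤}
  B5:   IN={c:0, d:0, e:0, f:0; rest ⊤}   OUT={c:0, d:0, e:0, f:0; rest ⊤}
  B6:   IN={d:0, e:0; rest ⊤}   OUT={d:0, e:+; rest ⊤}
  B7:   IN={d:0, e:+; rest ⊤}   OUT={d:0, e:+; rest ⊤}

Merge at B4: IN[B4] = OUT[B3] = {a: ⊤, b: ⊤, c: 0, d: 0, e: 0, f: ⊤}
Applying B4's transfer function to that IN value gives OUT[B4] (row B4 above).

Answer: {a: ⊤, b: ⊤, c: 0, d: 0, e: 0, f: 0}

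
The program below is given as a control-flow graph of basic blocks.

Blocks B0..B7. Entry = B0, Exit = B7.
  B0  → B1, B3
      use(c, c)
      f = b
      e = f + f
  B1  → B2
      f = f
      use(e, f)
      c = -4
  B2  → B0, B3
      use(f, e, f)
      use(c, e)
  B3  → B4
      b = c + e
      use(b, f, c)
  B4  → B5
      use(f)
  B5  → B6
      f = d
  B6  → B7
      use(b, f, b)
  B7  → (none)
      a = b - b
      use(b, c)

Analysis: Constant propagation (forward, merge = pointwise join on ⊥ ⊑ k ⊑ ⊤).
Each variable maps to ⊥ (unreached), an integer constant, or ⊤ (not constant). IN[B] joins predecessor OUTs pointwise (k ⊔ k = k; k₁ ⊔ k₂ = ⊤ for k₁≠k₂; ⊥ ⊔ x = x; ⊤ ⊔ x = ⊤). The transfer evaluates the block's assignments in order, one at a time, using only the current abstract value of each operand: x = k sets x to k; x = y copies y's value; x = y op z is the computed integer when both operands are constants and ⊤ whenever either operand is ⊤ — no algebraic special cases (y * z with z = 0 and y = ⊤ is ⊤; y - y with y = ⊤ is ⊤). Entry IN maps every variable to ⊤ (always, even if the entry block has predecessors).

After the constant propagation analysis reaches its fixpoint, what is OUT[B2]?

Answer: {a: ⊤, b: ⊤, c: -4, d: ⊤, e: ⊤, f: ⊤}

Derivation:
Per-block solution:
  B0:  IN=(all ⊤)  OUT=(all ⊤)
  B1:  IN=(all ⊤)  OUT={c:-4; rest ⊤}
  B2:  IN={c:-4; rest ⊤}  OUT={c:-4; rest ⊤}
  B3:  IN=(all ⊤)  OUT=(all ⊤)
  B4:  IN=(all ⊤)  OUT=(all ⊤)
  B5:  IN=(all ⊤)  OUT=(all ⊤)
  B6:  IN=(all ⊤)  OUT=(all ⊤)
  B7:  IN=(all ⊤)  OUT=(all ⊤)

Merge at B2: IN[B2] = OUT[B1] = {a: ⊤, b: ⊤, c: -4, d: ⊤, e: ⊤, f: ⊤}
Applying B2's transfer function to that IN value gives OUT[B2] (row B2 above).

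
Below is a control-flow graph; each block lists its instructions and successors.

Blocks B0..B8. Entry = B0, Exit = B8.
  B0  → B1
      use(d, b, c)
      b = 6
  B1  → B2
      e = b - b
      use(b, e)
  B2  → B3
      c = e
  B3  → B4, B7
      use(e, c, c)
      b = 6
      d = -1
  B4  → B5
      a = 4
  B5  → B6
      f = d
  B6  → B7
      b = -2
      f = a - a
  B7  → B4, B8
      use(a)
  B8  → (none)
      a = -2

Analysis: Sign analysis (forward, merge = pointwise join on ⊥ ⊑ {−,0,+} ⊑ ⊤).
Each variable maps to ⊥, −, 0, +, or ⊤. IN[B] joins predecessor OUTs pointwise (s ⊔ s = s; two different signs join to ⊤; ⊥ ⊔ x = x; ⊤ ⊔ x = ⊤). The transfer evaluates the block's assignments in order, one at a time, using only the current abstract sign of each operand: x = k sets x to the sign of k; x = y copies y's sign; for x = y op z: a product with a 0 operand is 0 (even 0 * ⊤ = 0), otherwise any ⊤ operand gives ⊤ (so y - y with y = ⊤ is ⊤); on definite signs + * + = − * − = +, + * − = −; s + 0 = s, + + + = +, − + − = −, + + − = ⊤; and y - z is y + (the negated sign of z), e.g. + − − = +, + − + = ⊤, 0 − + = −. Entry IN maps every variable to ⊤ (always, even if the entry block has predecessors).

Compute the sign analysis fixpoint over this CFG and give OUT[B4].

Answer: {a: +, b: ⊤, c: ⊤, d: -, e: ⊤, f: ⊤}

Derivation:
Fixpoint table:
  B0:  IN=(all ⊤)  OUT={b:+; rest ⊤}
  B1:  IN={b:+; rest ⊤}  OUT={b:+; rest ⊤}
  B2:  IN={b:+; rest ⊤}  OUT={b:+; rest ⊤}
  B3:  IN={b:+; rest ⊤}  OUT={b:+, d:-; rest ⊤}
  B4:  IN={d:-; rest ⊤}  OUT={a:+, d:-; rest ⊤}
  B5:  IN={a:+, d:-; rest ⊤}  OUT={a:+, d:-, f:-; rest ⊤}
  B6:  IN={a:+, d:-, f:-; rest ⊤}  OUT={a:+, b:-, d:-; rest ⊤}
  B7:  IN={d:-; rest ⊤}  OUT={d:-; rest ⊤}
  B8:  IN={d:-; rest ⊤}  OUT={a:-, d:-; rest ⊤}

Merge at B4: IN[B4] = OUT[B3] ⊔ OUT[B7] = {a: ⊤, b: ⊤, c: ⊤, d: -, e: ⊤, f: ⊤}
Applying B4's transfer function to that IN value gives OUT[B4] (row B4 above).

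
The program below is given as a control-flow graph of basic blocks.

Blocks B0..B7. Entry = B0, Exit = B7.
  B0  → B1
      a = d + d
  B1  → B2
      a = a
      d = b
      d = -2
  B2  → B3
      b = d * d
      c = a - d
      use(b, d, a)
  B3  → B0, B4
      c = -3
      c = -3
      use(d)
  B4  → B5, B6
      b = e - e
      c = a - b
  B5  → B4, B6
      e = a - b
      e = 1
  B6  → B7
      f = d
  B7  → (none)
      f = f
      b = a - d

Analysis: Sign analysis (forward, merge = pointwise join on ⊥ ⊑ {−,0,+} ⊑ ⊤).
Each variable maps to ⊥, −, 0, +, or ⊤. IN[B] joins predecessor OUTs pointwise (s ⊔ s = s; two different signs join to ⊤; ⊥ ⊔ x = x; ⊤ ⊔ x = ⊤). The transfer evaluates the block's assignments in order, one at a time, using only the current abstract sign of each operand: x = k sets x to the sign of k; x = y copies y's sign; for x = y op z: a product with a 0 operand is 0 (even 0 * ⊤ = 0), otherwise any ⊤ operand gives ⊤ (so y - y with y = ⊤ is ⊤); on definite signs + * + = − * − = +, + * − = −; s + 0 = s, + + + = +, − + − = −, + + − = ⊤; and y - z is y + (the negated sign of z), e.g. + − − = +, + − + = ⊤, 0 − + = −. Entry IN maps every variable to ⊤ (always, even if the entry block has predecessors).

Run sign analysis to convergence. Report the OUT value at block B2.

Fixpoint table:
  B0:  IN=(all ⊤)  OUT=(all ⊤)
  B1:  IN=(all ⊤)  OUT={d:-; rest ⊤}
  B2:  IN={d:-; rest ⊤}  OUT={b:+, d:-; rest ⊤}
  B3:  IN={b:+, d:-; rest ⊤}  OUT={b:+, c:-, d:-; rest ⊤}
  B4:  IN={d:-; rest ⊤}  OUT={d:-; rest ⊤}
  B5:  IN={d:-; rest ⊤}  OUT={d:-, e:+; rest ⊤}
  B6:  IN={d:-; rest ⊤}  OUT={d:-, f:-; rest ⊤}
  B7:  IN={d:-, f:-; rest ⊤}  OUT={d:-, f:-; rest ⊤}

Merge at B2: IN[B2] = OUT[B1] = {a: ⊤, b: ⊤, c: ⊤, d: -, e: ⊤, f: ⊤}
Applying B2's transfer function to that IN value gives OUT[B2] (row B2 above).

Answer: {a: ⊤, b: +, c: ⊤, d: -, e: ⊤, f: ⊤}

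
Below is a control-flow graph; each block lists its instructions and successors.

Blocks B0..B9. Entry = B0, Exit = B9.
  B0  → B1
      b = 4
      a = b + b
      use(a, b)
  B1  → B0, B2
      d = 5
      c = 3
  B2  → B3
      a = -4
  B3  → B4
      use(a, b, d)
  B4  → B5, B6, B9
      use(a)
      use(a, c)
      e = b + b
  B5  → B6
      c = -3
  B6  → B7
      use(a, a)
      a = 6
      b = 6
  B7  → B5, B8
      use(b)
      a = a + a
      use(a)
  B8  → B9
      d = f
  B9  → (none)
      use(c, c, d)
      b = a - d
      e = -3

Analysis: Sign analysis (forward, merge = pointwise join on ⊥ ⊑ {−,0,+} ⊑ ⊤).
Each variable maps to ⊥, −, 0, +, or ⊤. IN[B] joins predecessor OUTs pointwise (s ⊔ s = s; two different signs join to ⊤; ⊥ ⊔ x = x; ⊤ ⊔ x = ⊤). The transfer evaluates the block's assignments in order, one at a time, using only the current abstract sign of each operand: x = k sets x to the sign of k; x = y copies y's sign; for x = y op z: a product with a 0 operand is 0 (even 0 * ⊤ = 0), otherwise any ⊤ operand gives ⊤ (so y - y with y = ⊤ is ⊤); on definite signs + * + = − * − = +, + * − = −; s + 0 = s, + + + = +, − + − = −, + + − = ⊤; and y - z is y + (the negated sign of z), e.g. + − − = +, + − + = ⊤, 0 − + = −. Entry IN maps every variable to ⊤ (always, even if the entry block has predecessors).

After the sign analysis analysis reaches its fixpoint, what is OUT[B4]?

Fixpoint table:
  B0: | IN=(all ⊤) | OUT={a:+, b:+; rest ⊤}
  B1: | IN={a:+, b:+; rest ⊤} | OUT={a:+, b:+, c:+, d:+; rest ⊤}
  B2: | IN={a:+, b:+, c:+, d:+; rest ⊤} | OUT={a:-, b:+, c:+, d:+; rest ⊤}
  B3: | IN={a:-, b:+, c:+, d:+; rest ⊤} | OUT={a:-, b:+, c:+, d:+; rest ⊤}
  B4: | IN={a:-, b:+, c:+, d:+; rest ⊤} | OUT={a:-, b:+, c:+, d:+, e:+; rest ⊤}
  B5: | IN={b:+, d:+, e:+; rest ⊤} | OUT={b:+, c:-, d:+, e:+; rest ⊤}
  B6: | IN={b:+, d:+, e:+; rest ⊤} | OUT={a:+, b:+, d:+, e:+; rest ⊤}
  B7: | IN={a:+, b:+, d:+, e:+; rest ⊤} | OUT={a:+, b:+, d:+, e:+; rest ⊤}
  B8: | IN={a:+, b:+, d:+, e:+; rest ⊤} | OUT={a:+, b:+, e:+; rest ⊤}
  B9: | IN={b:+, e:+; rest ⊤} | OUT={e:-; rest ⊤}

Merge at B4: IN[B4] = OUT[B3] = {a: -, b: +, c: +, d: +, e: ⊤, f: ⊤}
Applying B4's transfer function to that IN value gives OUT[B4] (row B4 above).

Answer: {a: -, b: +, c: +, d: +, e: +, f: ⊤}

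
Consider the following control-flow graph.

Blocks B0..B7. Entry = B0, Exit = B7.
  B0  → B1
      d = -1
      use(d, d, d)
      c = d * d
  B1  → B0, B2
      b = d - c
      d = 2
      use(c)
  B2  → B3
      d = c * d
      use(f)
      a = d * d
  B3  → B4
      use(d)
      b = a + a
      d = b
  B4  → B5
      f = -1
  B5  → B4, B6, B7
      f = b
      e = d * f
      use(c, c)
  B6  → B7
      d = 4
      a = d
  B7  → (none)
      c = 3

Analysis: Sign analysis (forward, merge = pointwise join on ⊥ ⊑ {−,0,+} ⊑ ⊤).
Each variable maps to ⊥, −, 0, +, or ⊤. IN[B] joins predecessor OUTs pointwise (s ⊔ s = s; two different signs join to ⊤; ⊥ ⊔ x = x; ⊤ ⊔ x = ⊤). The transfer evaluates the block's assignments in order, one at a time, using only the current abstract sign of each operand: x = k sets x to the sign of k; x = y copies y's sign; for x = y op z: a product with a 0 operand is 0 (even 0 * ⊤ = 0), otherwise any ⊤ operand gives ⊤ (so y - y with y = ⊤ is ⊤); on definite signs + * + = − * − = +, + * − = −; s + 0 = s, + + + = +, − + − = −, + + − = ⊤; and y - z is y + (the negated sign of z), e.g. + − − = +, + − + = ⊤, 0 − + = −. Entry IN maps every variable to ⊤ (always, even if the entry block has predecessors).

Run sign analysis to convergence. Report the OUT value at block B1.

Fixpoint table:
  B0:   IN=(all ⊤)   OUT={c:+, d:-; rest ⊤}
  B1:   IN={c:+, d:-; rest ⊤}   OUT={b:-, c:+, d:+; rest ⊤}
  B2:   IN={b:-, c:+, d:+; rest ⊤}   OUT={a:+, b:-, c:+, d:+; rest ⊤}
  B3:   IN={a:+, b:-, c:+, d:+; rest ⊤}   OUT={a:+, b:+, c:+, d:+; rest ⊤}
  B4:   IN={a:+, b:+, c:+, d:+; rest ⊤}   OUT={a:+, b:+, c:+, d:+, f:-; rest ⊤}
  B5:   IN={a:+, b:+, c:+, d:+, f:-; rest ⊤}   OUT={a:+, b:+, c:+, d:+, e:+, f:+; rest ⊤}
  B6:   IN={a:+, b:+, c:+, d:+, e:+, f:+; rest ⊤}   OUT={a:+, b:+, c:+, d:+, e:+, f:+; rest ⊤}
  B7:   IN={a:+, b:+, c:+, d:+, e:+, f:+; rest ⊤}   OUT={a:+, b:+, c:+, d:+, e:+, f:+; rest ⊤}

Merge at B1: IN[B1] = OUT[B0] = {a: ⊤, b: ⊤, c: +, d: -, e: ⊤, f: ⊤}
Applying B1's transfer function to that IN value gives OUT[B1] (row B1 above).

Answer: {a: ⊤, b: -, c: +, d: +, e: ⊤, f: ⊤}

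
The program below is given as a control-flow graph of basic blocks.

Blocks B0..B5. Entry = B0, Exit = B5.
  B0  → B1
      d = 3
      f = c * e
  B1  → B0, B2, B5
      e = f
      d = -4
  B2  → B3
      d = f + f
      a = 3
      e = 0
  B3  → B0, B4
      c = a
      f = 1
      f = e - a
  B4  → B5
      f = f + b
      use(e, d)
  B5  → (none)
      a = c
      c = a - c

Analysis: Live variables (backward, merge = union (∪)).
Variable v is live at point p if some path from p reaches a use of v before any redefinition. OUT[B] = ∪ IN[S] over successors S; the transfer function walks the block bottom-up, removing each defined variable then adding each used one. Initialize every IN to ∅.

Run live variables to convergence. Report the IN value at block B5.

Answer: {c}

Working:
Per-block solution:
  B0:   IN={b, c, e}   OUT={b, c, f}
  B1:   IN={b, c, f}   OUT={b, c, e, f}
  B2:   IN={b, f}   OUT={a, b, d, e}
  B3:   IN={a, b, d, e}   OUT={b, c, d, e, f}
  B4:   IN={b, c, d, e, f}   OUT={c}
  B5:   IN={c}   OUT={}

B5 is the boundary node: OUT[B5] = {}
Applying B5's transfer function to that OUT value gives IN[B5] (row B5 above).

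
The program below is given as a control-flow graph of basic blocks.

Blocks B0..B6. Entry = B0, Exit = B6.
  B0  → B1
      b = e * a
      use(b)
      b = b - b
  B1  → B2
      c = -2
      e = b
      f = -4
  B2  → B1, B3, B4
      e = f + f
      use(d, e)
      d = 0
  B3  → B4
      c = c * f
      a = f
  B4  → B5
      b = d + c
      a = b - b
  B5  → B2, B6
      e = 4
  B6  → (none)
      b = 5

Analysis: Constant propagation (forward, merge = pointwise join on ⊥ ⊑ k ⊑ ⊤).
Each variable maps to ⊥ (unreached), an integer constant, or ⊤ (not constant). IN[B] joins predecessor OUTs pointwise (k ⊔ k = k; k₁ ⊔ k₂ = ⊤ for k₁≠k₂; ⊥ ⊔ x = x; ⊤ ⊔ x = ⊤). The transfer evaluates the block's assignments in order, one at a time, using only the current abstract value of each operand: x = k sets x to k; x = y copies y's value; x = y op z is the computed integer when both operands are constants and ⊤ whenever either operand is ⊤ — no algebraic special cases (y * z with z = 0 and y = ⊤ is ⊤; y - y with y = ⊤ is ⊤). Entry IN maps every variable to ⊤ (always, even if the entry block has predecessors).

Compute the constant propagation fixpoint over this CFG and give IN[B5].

Answer: {a: ⊤, b: ⊤, c: ⊤, d: 0, e: -8, f: -4}

Derivation:
Per-block solution:
  B0:  IN=(all ⊤)  OUT=(all ⊤)
  B1:  IN=(all ⊤)  OUT={c:-2, f:-4; rest ⊤}
  B2:  IN={f:-4; rest ⊤}  OUT={d:0, e:-8, f:-4; rest ⊤}
  B3:  IN={d:0, e:-8, f:-4; rest ⊤}  OUT={a:-4, d:0, e:-8, f:-4; rest ⊤}
  B4:  IN={d:0, e:-8, f:-4; rest ⊤}  OUT={d:0, e:-8, f:-4; rest ⊤}
  B5:  IN={d:0, e:-8, f:-4; rest ⊤}  OUT={d:0, e:4, f:-4; rest ⊤}
  B6:  IN={d:0, e:4, f:-4; rest ⊤}  OUT={b:5, d:0, e:4, f:-4; rest ⊤}

Merge at B5: IN[B5] = OUT[B4] = {a: ⊤, b: ⊤, c: ⊤, d: 0, e: -8, f: -4}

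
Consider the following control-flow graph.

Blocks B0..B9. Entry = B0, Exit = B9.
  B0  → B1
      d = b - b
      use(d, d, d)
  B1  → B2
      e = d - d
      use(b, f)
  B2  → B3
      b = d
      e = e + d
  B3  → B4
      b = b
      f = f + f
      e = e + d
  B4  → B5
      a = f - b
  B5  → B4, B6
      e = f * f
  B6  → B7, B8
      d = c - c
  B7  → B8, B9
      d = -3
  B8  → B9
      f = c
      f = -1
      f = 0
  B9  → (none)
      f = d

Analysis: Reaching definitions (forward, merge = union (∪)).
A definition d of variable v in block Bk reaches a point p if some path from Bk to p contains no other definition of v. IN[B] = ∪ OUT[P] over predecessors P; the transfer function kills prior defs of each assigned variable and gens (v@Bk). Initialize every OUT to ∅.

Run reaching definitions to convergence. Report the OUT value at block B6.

Converged values:
  B0:  IN={}  OUT={d@B0}
  B1:  IN={d@B0}  OUT={d@B0, e@B1}
  B2:  IN={d@B0, e@B1}  OUT={b@B2, d@B0, e@B2}
  B3:  IN={b@B2, d@B0, e@B2}  OUT={b@B3, d@B0, e@B3, f@B3}
  B4:  IN={a@B4, b@B3, d@B0, e@B3, e@B5, f@B3}  OUT={a@B4, b@B3, d@B0, e@B3, e@B5, f@B3}
  B5:  IN={a@B4, b@B3, d@B0, e@B3, e@B5, f@B3}  OUT={a@B4, b@B3, d@B0, e@B5, f@B3}
  B6:  IN={a@B4, b@B3, d@B0, e@B5, f@B3}  OUT={a@B4, b@B3, d@B6, e@B5, f@B3}
  B7:  IN={a@B4, b@B3, d@B6, e@B5, f@B3}  OUT={a@B4, b@B3, d@B7, e@B5, f@B3}
  B8:  IN={a@B4, b@B3, d@B6, d@B7, e@B5, f@B3}  OUT={a@B4, b@B3, d@B6, d@B7, e@B5, f@B8}
  B9:  IN={a@B4, b@B3, d@B6, d@B7, e@B5, f@B3, f@B8}  OUT={a@B4, b@B3, d@B6, d@B7, e@B5, f@B9}

Merge at B6: IN[B6] = OUT[B5] = {a@B4, b@B3, d@B0, e@B5, f@B3}
Applying B6's transfer function to that IN value gives OUT[B6] (row B6 above).

Answer: {a@B4, b@B3, d@B6, e@B5, f@B3}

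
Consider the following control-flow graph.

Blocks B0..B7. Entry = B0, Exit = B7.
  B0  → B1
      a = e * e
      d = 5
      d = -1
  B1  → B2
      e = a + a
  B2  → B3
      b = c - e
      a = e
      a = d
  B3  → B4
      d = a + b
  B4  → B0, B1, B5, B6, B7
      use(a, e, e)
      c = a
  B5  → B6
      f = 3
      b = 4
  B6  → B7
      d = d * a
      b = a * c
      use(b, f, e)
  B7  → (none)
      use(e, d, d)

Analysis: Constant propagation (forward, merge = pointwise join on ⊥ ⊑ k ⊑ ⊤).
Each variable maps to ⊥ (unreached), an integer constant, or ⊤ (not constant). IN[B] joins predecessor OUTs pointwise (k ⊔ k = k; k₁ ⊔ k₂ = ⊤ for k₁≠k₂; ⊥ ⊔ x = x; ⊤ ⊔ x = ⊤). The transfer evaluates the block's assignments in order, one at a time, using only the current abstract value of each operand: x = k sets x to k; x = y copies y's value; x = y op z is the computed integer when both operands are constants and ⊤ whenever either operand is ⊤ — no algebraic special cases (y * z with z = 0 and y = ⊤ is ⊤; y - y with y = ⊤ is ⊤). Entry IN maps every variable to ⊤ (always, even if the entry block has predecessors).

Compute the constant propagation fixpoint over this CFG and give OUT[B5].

Converged values:
  B0: | IN=(all ⊤) | OUT={d:-1; rest ⊤}
  B1: | IN=(all ⊤) | OUT=(all ⊤)
  B2: | IN=(all ⊤) | OUT=(all ⊤)
  B3: | IN=(all ⊤) | OUT=(all ⊤)
  B4: | IN=(all ⊤) | OUT=(all ⊤)
  B5: | IN=(all ⊤) | OUT={b:4, f:3; rest ⊤}
  B6: | IN=(all ⊤) | OUT=(all ⊤)
  B7: | IN=(all ⊤) | OUT=(all ⊤)

Merge at B5: IN[B5] = OUT[B4] = {a: ⊤, b: ⊤, c: ⊤, d: ⊤, e: ⊤, f: ⊤}
Applying B5's transfer function to that IN value gives OUT[B5] (row B5 above).

Answer: {a: ⊤, b: 4, c: ⊤, d: ⊤, e: ⊤, f: 3}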